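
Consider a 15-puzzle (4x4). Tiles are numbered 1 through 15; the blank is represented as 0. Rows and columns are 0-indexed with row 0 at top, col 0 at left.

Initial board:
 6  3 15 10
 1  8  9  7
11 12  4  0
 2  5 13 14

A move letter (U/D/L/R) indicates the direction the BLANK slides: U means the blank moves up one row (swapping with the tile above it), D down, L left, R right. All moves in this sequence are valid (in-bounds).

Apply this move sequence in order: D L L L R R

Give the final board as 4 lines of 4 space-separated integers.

After move 1 (D):
 6  3 15 10
 1  8  9  7
11 12  4 14
 2  5 13  0

After move 2 (L):
 6  3 15 10
 1  8  9  7
11 12  4 14
 2  5  0 13

After move 3 (L):
 6  3 15 10
 1  8  9  7
11 12  4 14
 2  0  5 13

After move 4 (L):
 6  3 15 10
 1  8  9  7
11 12  4 14
 0  2  5 13

After move 5 (R):
 6  3 15 10
 1  8  9  7
11 12  4 14
 2  0  5 13

After move 6 (R):
 6  3 15 10
 1  8  9  7
11 12  4 14
 2  5  0 13

Answer:  6  3 15 10
 1  8  9  7
11 12  4 14
 2  5  0 13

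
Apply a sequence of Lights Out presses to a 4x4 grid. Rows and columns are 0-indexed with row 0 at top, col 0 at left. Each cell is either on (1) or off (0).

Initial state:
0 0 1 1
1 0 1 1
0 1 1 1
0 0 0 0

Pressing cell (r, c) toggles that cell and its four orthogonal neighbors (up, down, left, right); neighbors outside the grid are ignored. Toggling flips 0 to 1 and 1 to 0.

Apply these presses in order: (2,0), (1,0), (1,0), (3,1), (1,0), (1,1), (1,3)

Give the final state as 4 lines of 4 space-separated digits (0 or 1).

Answer: 1 1 1 0
0 0 1 0
0 0 1 0
0 1 1 0

Derivation:
After press 1 at (2,0):
0 0 1 1
0 0 1 1
1 0 1 1
1 0 0 0

After press 2 at (1,0):
1 0 1 1
1 1 1 1
0 0 1 1
1 0 0 0

After press 3 at (1,0):
0 0 1 1
0 0 1 1
1 0 1 1
1 0 0 0

After press 4 at (3,1):
0 0 1 1
0 0 1 1
1 1 1 1
0 1 1 0

After press 5 at (1,0):
1 0 1 1
1 1 1 1
0 1 1 1
0 1 1 0

After press 6 at (1,1):
1 1 1 1
0 0 0 1
0 0 1 1
0 1 1 0

After press 7 at (1,3):
1 1 1 0
0 0 1 0
0 0 1 0
0 1 1 0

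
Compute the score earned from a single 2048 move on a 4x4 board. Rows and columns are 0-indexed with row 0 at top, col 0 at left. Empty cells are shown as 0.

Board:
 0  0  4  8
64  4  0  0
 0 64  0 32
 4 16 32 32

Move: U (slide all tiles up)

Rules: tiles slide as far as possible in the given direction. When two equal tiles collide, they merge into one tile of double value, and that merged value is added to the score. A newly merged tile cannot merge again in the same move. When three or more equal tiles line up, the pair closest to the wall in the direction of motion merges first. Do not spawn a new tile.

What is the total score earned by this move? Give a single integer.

Answer: 64

Derivation:
Slide up:
col 0: [0, 64, 0, 4] -> [64, 4, 0, 0]  score +0 (running 0)
col 1: [0, 4, 64, 16] -> [4, 64, 16, 0]  score +0 (running 0)
col 2: [4, 0, 0, 32] -> [4, 32, 0, 0]  score +0 (running 0)
col 3: [8, 0, 32, 32] -> [8, 64, 0, 0]  score +64 (running 64)
Board after move:
64  4  4  8
 4 64 32 64
 0 16  0  0
 0  0  0  0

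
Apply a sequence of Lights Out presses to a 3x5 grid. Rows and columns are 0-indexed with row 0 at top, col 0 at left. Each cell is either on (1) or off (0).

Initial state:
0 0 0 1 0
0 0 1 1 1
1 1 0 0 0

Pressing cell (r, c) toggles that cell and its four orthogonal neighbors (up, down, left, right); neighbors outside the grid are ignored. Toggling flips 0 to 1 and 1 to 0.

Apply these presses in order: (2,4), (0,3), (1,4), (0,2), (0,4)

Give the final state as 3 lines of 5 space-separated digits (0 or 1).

Answer: 0 1 0 0 1
0 0 0 1 0
1 1 0 1 0

Derivation:
After press 1 at (2,4):
0 0 0 1 0
0 0 1 1 0
1 1 0 1 1

After press 2 at (0,3):
0 0 1 0 1
0 0 1 0 0
1 1 0 1 1

After press 3 at (1,4):
0 0 1 0 0
0 0 1 1 1
1 1 0 1 0

After press 4 at (0,2):
0 1 0 1 0
0 0 0 1 1
1 1 0 1 0

After press 5 at (0,4):
0 1 0 0 1
0 0 0 1 0
1 1 0 1 0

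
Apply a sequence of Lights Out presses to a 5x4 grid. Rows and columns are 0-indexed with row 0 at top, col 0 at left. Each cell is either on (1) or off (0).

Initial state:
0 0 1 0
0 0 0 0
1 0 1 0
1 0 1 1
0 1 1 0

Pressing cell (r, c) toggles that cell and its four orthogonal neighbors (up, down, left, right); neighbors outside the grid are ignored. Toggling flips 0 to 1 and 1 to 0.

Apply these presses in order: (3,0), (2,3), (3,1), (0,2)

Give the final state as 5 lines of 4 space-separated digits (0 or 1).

After press 1 at (3,0):
0 0 1 0
0 0 0 0
0 0 1 0
0 1 1 1
1 1 1 0

After press 2 at (2,3):
0 0 1 0
0 0 0 1
0 0 0 1
0 1 1 0
1 1 1 0

After press 3 at (3,1):
0 0 1 0
0 0 0 1
0 1 0 1
1 0 0 0
1 0 1 0

After press 4 at (0,2):
0 1 0 1
0 0 1 1
0 1 0 1
1 0 0 0
1 0 1 0

Answer: 0 1 0 1
0 0 1 1
0 1 0 1
1 0 0 0
1 0 1 0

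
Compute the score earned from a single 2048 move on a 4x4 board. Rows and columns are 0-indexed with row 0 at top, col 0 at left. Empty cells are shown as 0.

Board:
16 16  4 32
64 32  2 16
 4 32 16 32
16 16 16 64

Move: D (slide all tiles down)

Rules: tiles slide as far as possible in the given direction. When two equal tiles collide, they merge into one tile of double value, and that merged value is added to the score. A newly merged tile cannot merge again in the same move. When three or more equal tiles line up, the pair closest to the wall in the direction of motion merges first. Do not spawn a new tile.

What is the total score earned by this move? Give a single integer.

Slide down:
col 0: [16, 64, 4, 16] -> [16, 64, 4, 16]  score +0 (running 0)
col 1: [16, 32, 32, 16] -> [0, 16, 64, 16]  score +64 (running 64)
col 2: [4, 2, 16, 16] -> [0, 4, 2, 32]  score +32 (running 96)
col 3: [32, 16, 32, 64] -> [32, 16, 32, 64]  score +0 (running 96)
Board after move:
16  0  0 32
64 16  4 16
 4 64  2 32
16 16 32 64

Answer: 96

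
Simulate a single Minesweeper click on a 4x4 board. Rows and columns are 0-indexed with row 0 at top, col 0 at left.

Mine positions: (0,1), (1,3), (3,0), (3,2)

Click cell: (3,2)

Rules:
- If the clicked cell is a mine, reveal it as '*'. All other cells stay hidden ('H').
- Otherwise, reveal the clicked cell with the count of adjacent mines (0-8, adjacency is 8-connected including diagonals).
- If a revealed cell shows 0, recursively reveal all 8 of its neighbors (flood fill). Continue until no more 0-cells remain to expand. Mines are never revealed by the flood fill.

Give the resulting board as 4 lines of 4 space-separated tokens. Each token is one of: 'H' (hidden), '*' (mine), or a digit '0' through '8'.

H H H H
H H H H
H H H H
H H * H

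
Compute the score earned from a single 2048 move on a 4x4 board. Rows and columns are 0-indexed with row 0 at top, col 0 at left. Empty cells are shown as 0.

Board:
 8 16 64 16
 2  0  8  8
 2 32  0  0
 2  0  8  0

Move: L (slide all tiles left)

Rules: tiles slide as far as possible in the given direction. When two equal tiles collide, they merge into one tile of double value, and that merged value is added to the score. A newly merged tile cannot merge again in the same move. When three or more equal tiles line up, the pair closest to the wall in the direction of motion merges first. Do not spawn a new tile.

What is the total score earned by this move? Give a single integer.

Slide left:
row 0: [8, 16, 64, 16] -> [8, 16, 64, 16]  score +0 (running 0)
row 1: [2, 0, 8, 8] -> [2, 16, 0, 0]  score +16 (running 16)
row 2: [2, 32, 0, 0] -> [2, 32, 0, 0]  score +0 (running 16)
row 3: [2, 0, 8, 0] -> [2, 8, 0, 0]  score +0 (running 16)
Board after move:
 8 16 64 16
 2 16  0  0
 2 32  0  0
 2  8  0  0

Answer: 16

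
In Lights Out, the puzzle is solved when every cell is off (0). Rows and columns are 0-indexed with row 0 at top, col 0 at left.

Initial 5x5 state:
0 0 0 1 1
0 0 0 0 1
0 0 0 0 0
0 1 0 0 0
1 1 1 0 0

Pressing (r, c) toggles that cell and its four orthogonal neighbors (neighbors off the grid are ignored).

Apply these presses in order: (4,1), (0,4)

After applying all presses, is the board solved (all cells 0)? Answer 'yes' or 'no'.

After press 1 at (4,1):
0 0 0 1 1
0 0 0 0 1
0 0 0 0 0
0 0 0 0 0
0 0 0 0 0

After press 2 at (0,4):
0 0 0 0 0
0 0 0 0 0
0 0 0 0 0
0 0 0 0 0
0 0 0 0 0

Lights still on: 0

Answer: yes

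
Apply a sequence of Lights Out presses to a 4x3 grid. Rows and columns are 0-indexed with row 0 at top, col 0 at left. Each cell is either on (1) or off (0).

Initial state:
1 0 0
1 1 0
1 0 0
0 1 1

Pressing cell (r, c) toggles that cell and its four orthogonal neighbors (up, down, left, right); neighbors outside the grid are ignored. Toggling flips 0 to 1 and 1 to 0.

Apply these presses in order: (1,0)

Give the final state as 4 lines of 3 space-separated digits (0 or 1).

After press 1 at (1,0):
0 0 0
0 0 0
0 0 0
0 1 1

Answer: 0 0 0
0 0 0
0 0 0
0 1 1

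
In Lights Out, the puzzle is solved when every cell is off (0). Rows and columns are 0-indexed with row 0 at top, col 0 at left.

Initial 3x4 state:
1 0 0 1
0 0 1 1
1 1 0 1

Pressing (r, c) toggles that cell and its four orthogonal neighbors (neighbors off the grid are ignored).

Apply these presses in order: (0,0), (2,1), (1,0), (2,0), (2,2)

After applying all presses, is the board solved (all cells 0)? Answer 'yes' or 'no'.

Answer: no

Derivation:
After press 1 at (0,0):
0 1 0 1
1 0 1 1
1 1 0 1

After press 2 at (2,1):
0 1 0 1
1 1 1 1
0 0 1 1

After press 3 at (1,0):
1 1 0 1
0 0 1 1
1 0 1 1

After press 4 at (2,0):
1 1 0 1
1 0 1 1
0 1 1 1

After press 5 at (2,2):
1 1 0 1
1 0 0 1
0 0 0 0

Lights still on: 5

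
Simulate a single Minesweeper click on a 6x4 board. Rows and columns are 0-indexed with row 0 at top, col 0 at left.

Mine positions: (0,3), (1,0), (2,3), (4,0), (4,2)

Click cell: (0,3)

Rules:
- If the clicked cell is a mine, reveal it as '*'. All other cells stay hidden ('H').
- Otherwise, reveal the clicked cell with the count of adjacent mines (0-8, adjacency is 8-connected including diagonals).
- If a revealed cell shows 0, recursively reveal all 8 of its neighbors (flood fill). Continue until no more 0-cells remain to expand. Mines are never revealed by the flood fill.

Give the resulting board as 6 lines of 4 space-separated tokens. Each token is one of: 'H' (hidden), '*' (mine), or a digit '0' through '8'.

H H H *
H H H H
H H H H
H H H H
H H H H
H H H H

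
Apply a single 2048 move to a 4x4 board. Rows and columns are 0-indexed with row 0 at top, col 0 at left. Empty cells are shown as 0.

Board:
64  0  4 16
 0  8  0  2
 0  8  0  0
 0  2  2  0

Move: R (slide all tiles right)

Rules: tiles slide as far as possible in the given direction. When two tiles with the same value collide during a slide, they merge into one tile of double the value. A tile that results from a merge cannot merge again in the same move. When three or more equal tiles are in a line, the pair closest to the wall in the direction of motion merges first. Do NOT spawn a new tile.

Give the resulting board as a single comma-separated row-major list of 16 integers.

Slide right:
row 0: [64, 0, 4, 16] -> [0, 64, 4, 16]
row 1: [0, 8, 0, 2] -> [0, 0, 8, 2]
row 2: [0, 8, 0, 0] -> [0, 0, 0, 8]
row 3: [0, 2, 2, 0] -> [0, 0, 0, 4]

Answer: 0, 64, 4, 16, 0, 0, 8, 2, 0, 0, 0, 8, 0, 0, 0, 4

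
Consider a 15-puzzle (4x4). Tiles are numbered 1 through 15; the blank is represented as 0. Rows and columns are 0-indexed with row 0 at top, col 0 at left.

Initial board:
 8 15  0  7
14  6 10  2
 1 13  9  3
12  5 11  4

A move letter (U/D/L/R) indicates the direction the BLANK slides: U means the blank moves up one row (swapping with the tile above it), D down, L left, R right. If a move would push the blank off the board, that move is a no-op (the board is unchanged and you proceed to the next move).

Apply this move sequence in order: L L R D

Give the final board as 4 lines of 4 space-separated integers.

Answer:  8  6 15  7
14  0 10  2
 1 13  9  3
12  5 11  4

Derivation:
After move 1 (L):
 8  0 15  7
14  6 10  2
 1 13  9  3
12  5 11  4

After move 2 (L):
 0  8 15  7
14  6 10  2
 1 13  9  3
12  5 11  4

After move 3 (R):
 8  0 15  7
14  6 10  2
 1 13  9  3
12  5 11  4

After move 4 (D):
 8  6 15  7
14  0 10  2
 1 13  9  3
12  5 11  4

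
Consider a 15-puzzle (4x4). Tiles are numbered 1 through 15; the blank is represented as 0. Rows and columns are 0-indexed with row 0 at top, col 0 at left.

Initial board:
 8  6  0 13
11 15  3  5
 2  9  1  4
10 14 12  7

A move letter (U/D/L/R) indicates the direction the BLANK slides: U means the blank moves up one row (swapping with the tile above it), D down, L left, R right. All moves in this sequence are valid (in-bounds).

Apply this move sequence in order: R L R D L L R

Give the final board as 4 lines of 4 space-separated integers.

Answer:  8  6 13  5
11 15  0  3
 2  9  1  4
10 14 12  7

Derivation:
After move 1 (R):
 8  6 13  0
11 15  3  5
 2  9  1  4
10 14 12  7

After move 2 (L):
 8  6  0 13
11 15  3  5
 2  9  1  4
10 14 12  7

After move 3 (R):
 8  6 13  0
11 15  3  5
 2  9  1  4
10 14 12  7

After move 4 (D):
 8  6 13  5
11 15  3  0
 2  9  1  4
10 14 12  7

After move 5 (L):
 8  6 13  5
11 15  0  3
 2  9  1  4
10 14 12  7

After move 6 (L):
 8  6 13  5
11  0 15  3
 2  9  1  4
10 14 12  7

After move 7 (R):
 8  6 13  5
11 15  0  3
 2  9  1  4
10 14 12  7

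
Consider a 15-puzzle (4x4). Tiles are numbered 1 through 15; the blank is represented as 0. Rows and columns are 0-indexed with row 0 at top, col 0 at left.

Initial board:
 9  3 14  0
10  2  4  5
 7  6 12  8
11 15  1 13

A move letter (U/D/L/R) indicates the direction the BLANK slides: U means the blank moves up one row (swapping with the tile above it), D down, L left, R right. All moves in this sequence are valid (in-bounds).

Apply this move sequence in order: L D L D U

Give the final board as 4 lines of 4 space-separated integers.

After move 1 (L):
 9  3  0 14
10  2  4  5
 7  6 12  8
11 15  1 13

After move 2 (D):
 9  3  4 14
10  2  0  5
 7  6 12  8
11 15  1 13

After move 3 (L):
 9  3  4 14
10  0  2  5
 7  6 12  8
11 15  1 13

After move 4 (D):
 9  3  4 14
10  6  2  5
 7  0 12  8
11 15  1 13

After move 5 (U):
 9  3  4 14
10  0  2  5
 7  6 12  8
11 15  1 13

Answer:  9  3  4 14
10  0  2  5
 7  6 12  8
11 15  1 13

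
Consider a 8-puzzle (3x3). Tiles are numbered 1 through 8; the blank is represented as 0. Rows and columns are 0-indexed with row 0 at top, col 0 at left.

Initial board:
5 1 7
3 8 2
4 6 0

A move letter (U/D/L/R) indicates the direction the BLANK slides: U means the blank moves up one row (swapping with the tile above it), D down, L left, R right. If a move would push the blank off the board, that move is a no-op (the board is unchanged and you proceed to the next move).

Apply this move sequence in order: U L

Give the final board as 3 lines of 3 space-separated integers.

After move 1 (U):
5 1 7
3 8 0
4 6 2

After move 2 (L):
5 1 7
3 0 8
4 6 2

Answer: 5 1 7
3 0 8
4 6 2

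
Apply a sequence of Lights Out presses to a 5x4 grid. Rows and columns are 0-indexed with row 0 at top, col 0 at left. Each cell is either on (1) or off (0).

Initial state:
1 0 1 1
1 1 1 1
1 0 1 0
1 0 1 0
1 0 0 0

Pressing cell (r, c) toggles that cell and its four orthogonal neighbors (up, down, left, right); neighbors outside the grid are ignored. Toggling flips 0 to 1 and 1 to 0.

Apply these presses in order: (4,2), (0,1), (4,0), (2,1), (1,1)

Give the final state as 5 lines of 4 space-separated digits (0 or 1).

After press 1 at (4,2):
1 0 1 1
1 1 1 1
1 0 1 0
1 0 0 0
1 1 1 1

After press 2 at (0,1):
0 1 0 1
1 0 1 1
1 0 1 0
1 0 0 0
1 1 1 1

After press 3 at (4,0):
0 1 0 1
1 0 1 1
1 0 1 0
0 0 0 0
0 0 1 1

After press 4 at (2,1):
0 1 0 1
1 1 1 1
0 1 0 0
0 1 0 0
0 0 1 1

After press 5 at (1,1):
0 0 0 1
0 0 0 1
0 0 0 0
0 1 0 0
0 0 1 1

Answer: 0 0 0 1
0 0 0 1
0 0 0 0
0 1 0 0
0 0 1 1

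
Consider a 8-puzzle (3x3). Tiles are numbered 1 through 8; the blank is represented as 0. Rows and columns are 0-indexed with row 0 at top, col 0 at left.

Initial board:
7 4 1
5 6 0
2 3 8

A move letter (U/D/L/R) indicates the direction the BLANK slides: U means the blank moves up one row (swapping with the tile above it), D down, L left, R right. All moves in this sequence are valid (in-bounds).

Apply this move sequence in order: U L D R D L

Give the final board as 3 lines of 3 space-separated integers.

After move 1 (U):
7 4 0
5 6 1
2 3 8

After move 2 (L):
7 0 4
5 6 1
2 3 8

After move 3 (D):
7 6 4
5 0 1
2 3 8

After move 4 (R):
7 6 4
5 1 0
2 3 8

After move 5 (D):
7 6 4
5 1 8
2 3 0

After move 6 (L):
7 6 4
5 1 8
2 0 3

Answer: 7 6 4
5 1 8
2 0 3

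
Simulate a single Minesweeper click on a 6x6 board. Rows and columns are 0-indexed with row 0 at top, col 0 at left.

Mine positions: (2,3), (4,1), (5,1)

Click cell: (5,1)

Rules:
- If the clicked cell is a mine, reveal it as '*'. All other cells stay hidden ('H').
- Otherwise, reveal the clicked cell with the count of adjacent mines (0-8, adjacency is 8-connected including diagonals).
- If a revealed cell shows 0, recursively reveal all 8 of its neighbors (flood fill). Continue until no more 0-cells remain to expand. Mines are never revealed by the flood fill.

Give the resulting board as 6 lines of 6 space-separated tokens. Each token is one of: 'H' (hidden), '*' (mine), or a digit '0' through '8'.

H H H H H H
H H H H H H
H H H H H H
H H H H H H
H H H H H H
H * H H H H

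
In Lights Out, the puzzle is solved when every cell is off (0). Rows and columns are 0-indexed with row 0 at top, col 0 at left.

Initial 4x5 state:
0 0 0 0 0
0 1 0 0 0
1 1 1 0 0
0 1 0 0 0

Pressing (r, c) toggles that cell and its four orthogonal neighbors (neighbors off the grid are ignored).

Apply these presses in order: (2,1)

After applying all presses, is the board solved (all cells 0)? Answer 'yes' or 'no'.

Answer: yes

Derivation:
After press 1 at (2,1):
0 0 0 0 0
0 0 0 0 0
0 0 0 0 0
0 0 0 0 0

Lights still on: 0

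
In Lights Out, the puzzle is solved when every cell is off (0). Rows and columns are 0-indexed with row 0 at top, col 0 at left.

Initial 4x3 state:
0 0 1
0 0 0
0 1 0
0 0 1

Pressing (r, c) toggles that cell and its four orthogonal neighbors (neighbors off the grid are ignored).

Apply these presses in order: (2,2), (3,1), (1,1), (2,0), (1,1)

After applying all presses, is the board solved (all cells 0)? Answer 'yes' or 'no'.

Answer: no

Derivation:
After press 1 at (2,2):
0 0 1
0 0 1
0 0 1
0 0 0

After press 2 at (3,1):
0 0 1
0 0 1
0 1 1
1 1 1

After press 3 at (1,1):
0 1 1
1 1 0
0 0 1
1 1 1

After press 4 at (2,0):
0 1 1
0 1 0
1 1 1
0 1 1

After press 5 at (1,1):
0 0 1
1 0 1
1 0 1
0 1 1

Lights still on: 7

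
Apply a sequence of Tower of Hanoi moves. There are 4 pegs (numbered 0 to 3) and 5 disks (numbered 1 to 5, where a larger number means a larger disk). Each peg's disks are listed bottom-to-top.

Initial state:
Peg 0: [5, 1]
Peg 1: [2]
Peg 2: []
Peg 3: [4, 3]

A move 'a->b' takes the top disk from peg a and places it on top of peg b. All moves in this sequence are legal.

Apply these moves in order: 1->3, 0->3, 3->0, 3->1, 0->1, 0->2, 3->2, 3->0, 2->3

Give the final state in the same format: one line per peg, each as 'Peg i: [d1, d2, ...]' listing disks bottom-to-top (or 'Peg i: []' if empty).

Answer: Peg 0: [4]
Peg 1: [2, 1]
Peg 2: [5]
Peg 3: [3]

Derivation:
After move 1 (1->3):
Peg 0: [5, 1]
Peg 1: []
Peg 2: []
Peg 3: [4, 3, 2]

After move 2 (0->3):
Peg 0: [5]
Peg 1: []
Peg 2: []
Peg 3: [4, 3, 2, 1]

After move 3 (3->0):
Peg 0: [5, 1]
Peg 1: []
Peg 2: []
Peg 3: [4, 3, 2]

After move 4 (3->1):
Peg 0: [5, 1]
Peg 1: [2]
Peg 2: []
Peg 3: [4, 3]

After move 5 (0->1):
Peg 0: [5]
Peg 1: [2, 1]
Peg 2: []
Peg 3: [4, 3]

After move 6 (0->2):
Peg 0: []
Peg 1: [2, 1]
Peg 2: [5]
Peg 3: [4, 3]

After move 7 (3->2):
Peg 0: []
Peg 1: [2, 1]
Peg 2: [5, 3]
Peg 3: [4]

After move 8 (3->0):
Peg 0: [4]
Peg 1: [2, 1]
Peg 2: [5, 3]
Peg 3: []

After move 9 (2->3):
Peg 0: [4]
Peg 1: [2, 1]
Peg 2: [5]
Peg 3: [3]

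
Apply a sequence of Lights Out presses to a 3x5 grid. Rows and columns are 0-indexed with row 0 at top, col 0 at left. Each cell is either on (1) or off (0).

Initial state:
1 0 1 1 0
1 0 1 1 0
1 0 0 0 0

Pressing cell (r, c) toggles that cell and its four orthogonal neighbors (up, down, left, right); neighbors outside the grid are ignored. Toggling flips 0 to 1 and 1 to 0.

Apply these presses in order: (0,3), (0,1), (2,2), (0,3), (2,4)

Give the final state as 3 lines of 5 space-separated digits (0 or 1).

After press 1 at (0,3):
1 0 0 0 1
1 0 1 0 0
1 0 0 0 0

After press 2 at (0,1):
0 1 1 0 1
1 1 1 0 0
1 0 0 0 0

After press 3 at (2,2):
0 1 1 0 1
1 1 0 0 0
1 1 1 1 0

After press 4 at (0,3):
0 1 0 1 0
1 1 0 1 0
1 1 1 1 0

After press 5 at (2,4):
0 1 0 1 0
1 1 0 1 1
1 1 1 0 1

Answer: 0 1 0 1 0
1 1 0 1 1
1 1 1 0 1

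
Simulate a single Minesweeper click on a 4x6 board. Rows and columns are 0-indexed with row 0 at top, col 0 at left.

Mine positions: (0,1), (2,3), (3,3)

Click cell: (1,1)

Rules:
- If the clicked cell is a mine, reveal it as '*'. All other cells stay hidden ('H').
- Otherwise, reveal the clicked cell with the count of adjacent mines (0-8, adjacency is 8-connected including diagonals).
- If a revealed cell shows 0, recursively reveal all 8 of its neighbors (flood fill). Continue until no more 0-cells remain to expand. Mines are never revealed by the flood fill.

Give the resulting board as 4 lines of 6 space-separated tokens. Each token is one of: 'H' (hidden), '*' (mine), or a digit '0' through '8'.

H H H H H H
H 1 H H H H
H H H H H H
H H H H H H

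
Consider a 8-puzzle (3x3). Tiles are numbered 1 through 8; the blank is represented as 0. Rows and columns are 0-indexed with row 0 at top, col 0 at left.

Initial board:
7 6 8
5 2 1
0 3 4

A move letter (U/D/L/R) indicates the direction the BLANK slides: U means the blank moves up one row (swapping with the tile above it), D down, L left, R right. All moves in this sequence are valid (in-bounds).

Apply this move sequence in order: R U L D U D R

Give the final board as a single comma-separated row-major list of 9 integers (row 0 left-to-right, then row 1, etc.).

After move 1 (R):
7 6 8
5 2 1
3 0 4

After move 2 (U):
7 6 8
5 0 1
3 2 4

After move 3 (L):
7 6 8
0 5 1
3 2 4

After move 4 (D):
7 6 8
3 5 1
0 2 4

After move 5 (U):
7 6 8
0 5 1
3 2 4

After move 6 (D):
7 6 8
3 5 1
0 2 4

After move 7 (R):
7 6 8
3 5 1
2 0 4

Answer: 7, 6, 8, 3, 5, 1, 2, 0, 4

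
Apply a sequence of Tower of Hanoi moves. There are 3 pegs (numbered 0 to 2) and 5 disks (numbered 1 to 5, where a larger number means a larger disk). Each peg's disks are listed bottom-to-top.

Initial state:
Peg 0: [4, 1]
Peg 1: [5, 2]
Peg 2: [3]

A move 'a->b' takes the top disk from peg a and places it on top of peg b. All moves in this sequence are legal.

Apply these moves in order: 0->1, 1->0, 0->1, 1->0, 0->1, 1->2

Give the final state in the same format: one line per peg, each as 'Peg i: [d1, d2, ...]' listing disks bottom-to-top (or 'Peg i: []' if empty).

Answer: Peg 0: [4]
Peg 1: [5, 2]
Peg 2: [3, 1]

Derivation:
After move 1 (0->1):
Peg 0: [4]
Peg 1: [5, 2, 1]
Peg 2: [3]

After move 2 (1->0):
Peg 0: [4, 1]
Peg 1: [5, 2]
Peg 2: [3]

After move 3 (0->1):
Peg 0: [4]
Peg 1: [5, 2, 1]
Peg 2: [3]

After move 4 (1->0):
Peg 0: [4, 1]
Peg 1: [5, 2]
Peg 2: [3]

After move 5 (0->1):
Peg 0: [4]
Peg 1: [5, 2, 1]
Peg 2: [3]

After move 6 (1->2):
Peg 0: [4]
Peg 1: [5, 2]
Peg 2: [3, 1]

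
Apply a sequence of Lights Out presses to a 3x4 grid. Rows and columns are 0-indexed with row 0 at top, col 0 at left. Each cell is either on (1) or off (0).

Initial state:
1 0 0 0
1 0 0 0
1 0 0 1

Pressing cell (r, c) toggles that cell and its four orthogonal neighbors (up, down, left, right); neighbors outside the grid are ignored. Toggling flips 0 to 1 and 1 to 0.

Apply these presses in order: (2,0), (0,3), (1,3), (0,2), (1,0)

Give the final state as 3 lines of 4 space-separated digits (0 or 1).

Answer: 0 1 0 1
1 1 0 0
1 1 0 0

Derivation:
After press 1 at (2,0):
1 0 0 0
0 0 0 0
0 1 0 1

After press 2 at (0,3):
1 0 1 1
0 0 0 1
0 1 0 1

After press 3 at (1,3):
1 0 1 0
0 0 1 0
0 1 0 0

After press 4 at (0,2):
1 1 0 1
0 0 0 0
0 1 0 0

After press 5 at (1,0):
0 1 0 1
1 1 0 0
1 1 0 0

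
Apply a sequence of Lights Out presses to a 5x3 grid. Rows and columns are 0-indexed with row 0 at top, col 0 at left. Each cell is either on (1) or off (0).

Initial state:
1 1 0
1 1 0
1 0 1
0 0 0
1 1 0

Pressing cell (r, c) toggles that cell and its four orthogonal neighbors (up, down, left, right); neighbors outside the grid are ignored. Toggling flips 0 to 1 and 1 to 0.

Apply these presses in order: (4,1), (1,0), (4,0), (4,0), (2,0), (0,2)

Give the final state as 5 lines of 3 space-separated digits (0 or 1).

Answer: 0 0 1
1 0 1
1 1 1
1 1 0
0 0 1

Derivation:
After press 1 at (4,1):
1 1 0
1 1 0
1 0 1
0 1 0
0 0 1

After press 2 at (1,0):
0 1 0
0 0 0
0 0 1
0 1 0
0 0 1

After press 3 at (4,0):
0 1 0
0 0 0
0 0 1
1 1 0
1 1 1

After press 4 at (4,0):
0 1 0
0 0 0
0 0 1
0 1 0
0 0 1

After press 5 at (2,0):
0 1 0
1 0 0
1 1 1
1 1 0
0 0 1

After press 6 at (0,2):
0 0 1
1 0 1
1 1 1
1 1 0
0 0 1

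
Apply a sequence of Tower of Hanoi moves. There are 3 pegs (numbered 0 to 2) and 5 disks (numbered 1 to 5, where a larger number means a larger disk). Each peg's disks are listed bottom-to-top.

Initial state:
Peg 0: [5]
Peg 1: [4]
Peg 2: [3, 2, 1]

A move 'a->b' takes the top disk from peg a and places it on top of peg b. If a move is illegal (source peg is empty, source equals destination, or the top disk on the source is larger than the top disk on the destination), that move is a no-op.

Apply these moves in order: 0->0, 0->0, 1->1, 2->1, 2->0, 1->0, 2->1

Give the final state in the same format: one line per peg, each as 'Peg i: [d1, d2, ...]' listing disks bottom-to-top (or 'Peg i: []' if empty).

Answer: Peg 0: [5, 2, 1]
Peg 1: [4, 3]
Peg 2: []

Derivation:
After move 1 (0->0):
Peg 0: [5]
Peg 1: [4]
Peg 2: [3, 2, 1]

After move 2 (0->0):
Peg 0: [5]
Peg 1: [4]
Peg 2: [3, 2, 1]

After move 3 (1->1):
Peg 0: [5]
Peg 1: [4]
Peg 2: [3, 2, 1]

After move 4 (2->1):
Peg 0: [5]
Peg 1: [4, 1]
Peg 2: [3, 2]

After move 5 (2->0):
Peg 0: [5, 2]
Peg 1: [4, 1]
Peg 2: [3]

After move 6 (1->0):
Peg 0: [5, 2, 1]
Peg 1: [4]
Peg 2: [3]

After move 7 (2->1):
Peg 0: [5, 2, 1]
Peg 1: [4, 3]
Peg 2: []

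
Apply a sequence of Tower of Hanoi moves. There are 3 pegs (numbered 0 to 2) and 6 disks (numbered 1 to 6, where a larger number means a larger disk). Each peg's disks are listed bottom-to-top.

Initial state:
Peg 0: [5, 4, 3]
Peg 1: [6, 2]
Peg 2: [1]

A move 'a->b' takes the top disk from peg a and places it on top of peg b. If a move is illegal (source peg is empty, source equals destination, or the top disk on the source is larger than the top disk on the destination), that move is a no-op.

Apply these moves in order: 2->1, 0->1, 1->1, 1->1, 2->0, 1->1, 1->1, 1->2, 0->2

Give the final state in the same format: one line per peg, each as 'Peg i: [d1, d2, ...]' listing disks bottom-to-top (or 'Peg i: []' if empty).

After move 1 (2->1):
Peg 0: [5, 4, 3]
Peg 1: [6, 2, 1]
Peg 2: []

After move 2 (0->1):
Peg 0: [5, 4, 3]
Peg 1: [6, 2, 1]
Peg 2: []

After move 3 (1->1):
Peg 0: [5, 4, 3]
Peg 1: [6, 2, 1]
Peg 2: []

After move 4 (1->1):
Peg 0: [5, 4, 3]
Peg 1: [6, 2, 1]
Peg 2: []

After move 5 (2->0):
Peg 0: [5, 4, 3]
Peg 1: [6, 2, 1]
Peg 2: []

After move 6 (1->1):
Peg 0: [5, 4, 3]
Peg 1: [6, 2, 1]
Peg 2: []

After move 7 (1->1):
Peg 0: [5, 4, 3]
Peg 1: [6, 2, 1]
Peg 2: []

After move 8 (1->2):
Peg 0: [5, 4, 3]
Peg 1: [6, 2]
Peg 2: [1]

After move 9 (0->2):
Peg 0: [5, 4, 3]
Peg 1: [6, 2]
Peg 2: [1]

Answer: Peg 0: [5, 4, 3]
Peg 1: [6, 2]
Peg 2: [1]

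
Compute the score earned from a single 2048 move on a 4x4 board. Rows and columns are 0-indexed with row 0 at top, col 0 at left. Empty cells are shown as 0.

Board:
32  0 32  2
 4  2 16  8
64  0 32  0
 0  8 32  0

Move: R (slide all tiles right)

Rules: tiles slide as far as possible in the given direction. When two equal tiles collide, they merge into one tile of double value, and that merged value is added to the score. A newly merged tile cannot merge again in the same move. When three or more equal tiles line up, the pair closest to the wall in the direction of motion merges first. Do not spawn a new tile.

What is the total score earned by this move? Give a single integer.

Slide right:
row 0: [32, 0, 32, 2] -> [0, 0, 64, 2]  score +64 (running 64)
row 1: [4, 2, 16, 8] -> [4, 2, 16, 8]  score +0 (running 64)
row 2: [64, 0, 32, 0] -> [0, 0, 64, 32]  score +0 (running 64)
row 3: [0, 8, 32, 0] -> [0, 0, 8, 32]  score +0 (running 64)
Board after move:
 0  0 64  2
 4  2 16  8
 0  0 64 32
 0  0  8 32

Answer: 64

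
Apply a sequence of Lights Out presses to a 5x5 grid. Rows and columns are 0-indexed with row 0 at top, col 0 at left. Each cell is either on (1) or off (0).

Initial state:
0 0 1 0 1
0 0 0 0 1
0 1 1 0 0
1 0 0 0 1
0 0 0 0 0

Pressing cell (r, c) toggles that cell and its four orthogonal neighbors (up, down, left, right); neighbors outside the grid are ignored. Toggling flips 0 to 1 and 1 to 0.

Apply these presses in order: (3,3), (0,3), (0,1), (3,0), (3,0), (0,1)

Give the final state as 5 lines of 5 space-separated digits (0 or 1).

Answer: 0 0 0 1 0
0 0 0 1 1
0 1 1 1 0
1 0 1 1 0
0 0 0 1 0

Derivation:
After press 1 at (3,3):
0 0 1 0 1
0 0 0 0 1
0 1 1 1 0
1 0 1 1 0
0 0 0 1 0

After press 2 at (0,3):
0 0 0 1 0
0 0 0 1 1
0 1 1 1 0
1 0 1 1 0
0 0 0 1 0

After press 3 at (0,1):
1 1 1 1 0
0 1 0 1 1
0 1 1 1 0
1 0 1 1 0
0 0 0 1 0

After press 4 at (3,0):
1 1 1 1 0
0 1 0 1 1
1 1 1 1 0
0 1 1 1 0
1 0 0 1 0

After press 5 at (3,0):
1 1 1 1 0
0 1 0 1 1
0 1 1 1 0
1 0 1 1 0
0 0 0 1 0

After press 6 at (0,1):
0 0 0 1 0
0 0 0 1 1
0 1 1 1 0
1 0 1 1 0
0 0 0 1 0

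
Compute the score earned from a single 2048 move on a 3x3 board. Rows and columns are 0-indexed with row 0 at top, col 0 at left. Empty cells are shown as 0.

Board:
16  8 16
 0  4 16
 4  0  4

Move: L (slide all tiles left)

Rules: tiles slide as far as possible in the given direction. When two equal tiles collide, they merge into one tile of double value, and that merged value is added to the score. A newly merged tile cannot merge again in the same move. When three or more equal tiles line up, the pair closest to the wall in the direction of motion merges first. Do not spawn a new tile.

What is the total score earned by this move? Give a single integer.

Slide left:
row 0: [16, 8, 16] -> [16, 8, 16]  score +0 (running 0)
row 1: [0, 4, 16] -> [4, 16, 0]  score +0 (running 0)
row 2: [4, 0, 4] -> [8, 0, 0]  score +8 (running 8)
Board after move:
16  8 16
 4 16  0
 8  0  0

Answer: 8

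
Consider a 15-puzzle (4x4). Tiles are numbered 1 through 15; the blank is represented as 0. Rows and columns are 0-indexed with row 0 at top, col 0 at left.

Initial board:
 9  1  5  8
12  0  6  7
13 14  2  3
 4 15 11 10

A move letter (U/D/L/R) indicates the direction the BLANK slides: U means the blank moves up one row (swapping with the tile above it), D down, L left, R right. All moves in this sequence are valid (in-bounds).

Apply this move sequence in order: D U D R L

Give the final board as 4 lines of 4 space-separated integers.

Answer:  9  1  5  8
12 14  6  7
13  0  2  3
 4 15 11 10

Derivation:
After move 1 (D):
 9  1  5  8
12 14  6  7
13  0  2  3
 4 15 11 10

After move 2 (U):
 9  1  5  8
12  0  6  7
13 14  2  3
 4 15 11 10

After move 3 (D):
 9  1  5  8
12 14  6  7
13  0  2  3
 4 15 11 10

After move 4 (R):
 9  1  5  8
12 14  6  7
13  2  0  3
 4 15 11 10

After move 5 (L):
 9  1  5  8
12 14  6  7
13  0  2  3
 4 15 11 10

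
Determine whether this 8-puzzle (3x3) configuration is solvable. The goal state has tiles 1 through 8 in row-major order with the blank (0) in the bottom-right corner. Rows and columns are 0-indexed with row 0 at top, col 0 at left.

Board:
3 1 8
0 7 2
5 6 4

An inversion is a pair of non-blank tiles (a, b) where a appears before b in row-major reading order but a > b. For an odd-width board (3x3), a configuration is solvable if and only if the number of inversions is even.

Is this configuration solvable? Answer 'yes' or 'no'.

Inversions (pairs i<j in row-major order where tile[i] > tile[j] > 0): 13
13 is odd, so the puzzle is not solvable.

Answer: no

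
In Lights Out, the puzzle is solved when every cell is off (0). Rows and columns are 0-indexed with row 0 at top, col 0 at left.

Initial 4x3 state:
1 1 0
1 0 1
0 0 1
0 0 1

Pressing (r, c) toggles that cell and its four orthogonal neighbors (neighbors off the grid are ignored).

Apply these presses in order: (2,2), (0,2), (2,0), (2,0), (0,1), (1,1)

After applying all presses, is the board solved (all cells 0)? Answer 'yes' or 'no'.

After press 1 at (2,2):
1 1 0
1 0 0
0 1 0
0 0 0

After press 2 at (0,2):
1 0 1
1 0 1
0 1 0
0 0 0

After press 3 at (2,0):
1 0 1
0 0 1
1 0 0
1 0 0

After press 4 at (2,0):
1 0 1
1 0 1
0 1 0
0 0 0

After press 5 at (0,1):
0 1 0
1 1 1
0 1 0
0 0 0

After press 6 at (1,1):
0 0 0
0 0 0
0 0 0
0 0 0

Lights still on: 0

Answer: yes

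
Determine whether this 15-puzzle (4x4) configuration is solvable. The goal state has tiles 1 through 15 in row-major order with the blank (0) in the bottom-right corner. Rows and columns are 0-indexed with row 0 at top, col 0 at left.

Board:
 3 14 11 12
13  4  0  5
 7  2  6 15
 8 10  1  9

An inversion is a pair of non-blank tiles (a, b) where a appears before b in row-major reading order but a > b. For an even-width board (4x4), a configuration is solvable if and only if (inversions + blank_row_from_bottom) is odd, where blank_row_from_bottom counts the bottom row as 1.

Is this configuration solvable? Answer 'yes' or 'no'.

Answer: no

Derivation:
Inversions: 57
Blank is in row 1 (0-indexed from top), which is row 3 counting from the bottom (bottom = 1).
57 + 3 = 60, which is even, so the puzzle is not solvable.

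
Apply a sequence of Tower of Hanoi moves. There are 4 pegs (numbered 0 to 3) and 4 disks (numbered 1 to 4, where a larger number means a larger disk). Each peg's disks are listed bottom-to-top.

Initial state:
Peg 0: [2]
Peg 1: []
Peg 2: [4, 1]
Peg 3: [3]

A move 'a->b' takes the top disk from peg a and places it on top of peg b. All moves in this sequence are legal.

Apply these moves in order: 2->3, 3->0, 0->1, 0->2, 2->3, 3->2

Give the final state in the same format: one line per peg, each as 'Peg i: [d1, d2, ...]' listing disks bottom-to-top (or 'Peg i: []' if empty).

After move 1 (2->3):
Peg 0: [2]
Peg 1: []
Peg 2: [4]
Peg 3: [3, 1]

After move 2 (3->0):
Peg 0: [2, 1]
Peg 1: []
Peg 2: [4]
Peg 3: [3]

After move 3 (0->1):
Peg 0: [2]
Peg 1: [1]
Peg 2: [4]
Peg 3: [3]

After move 4 (0->2):
Peg 0: []
Peg 1: [1]
Peg 2: [4, 2]
Peg 3: [3]

After move 5 (2->3):
Peg 0: []
Peg 1: [1]
Peg 2: [4]
Peg 3: [3, 2]

After move 6 (3->2):
Peg 0: []
Peg 1: [1]
Peg 2: [4, 2]
Peg 3: [3]

Answer: Peg 0: []
Peg 1: [1]
Peg 2: [4, 2]
Peg 3: [3]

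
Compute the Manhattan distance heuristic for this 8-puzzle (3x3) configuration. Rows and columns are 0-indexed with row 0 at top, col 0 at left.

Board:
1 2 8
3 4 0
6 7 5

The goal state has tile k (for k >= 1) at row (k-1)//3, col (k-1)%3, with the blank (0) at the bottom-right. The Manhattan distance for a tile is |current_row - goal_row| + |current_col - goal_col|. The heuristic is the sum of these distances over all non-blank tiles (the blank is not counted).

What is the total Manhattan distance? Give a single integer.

Answer: 13

Derivation:
Tile 1: (0,0)->(0,0) = 0
Tile 2: (0,1)->(0,1) = 0
Tile 8: (0,2)->(2,1) = 3
Tile 3: (1,0)->(0,2) = 3
Tile 4: (1,1)->(1,0) = 1
Tile 6: (2,0)->(1,2) = 3
Tile 7: (2,1)->(2,0) = 1
Tile 5: (2,2)->(1,1) = 2
Sum: 0 + 0 + 3 + 3 + 1 + 3 + 1 + 2 = 13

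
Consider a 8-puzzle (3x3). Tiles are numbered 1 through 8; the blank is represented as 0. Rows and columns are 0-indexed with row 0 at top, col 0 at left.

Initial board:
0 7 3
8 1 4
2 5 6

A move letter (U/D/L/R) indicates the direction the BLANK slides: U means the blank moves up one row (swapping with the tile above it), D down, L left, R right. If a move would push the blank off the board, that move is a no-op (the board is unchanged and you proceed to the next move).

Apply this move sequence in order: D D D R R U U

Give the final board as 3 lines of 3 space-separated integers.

After move 1 (D):
8 7 3
0 1 4
2 5 6

After move 2 (D):
8 7 3
2 1 4
0 5 6

After move 3 (D):
8 7 3
2 1 4
0 5 6

After move 4 (R):
8 7 3
2 1 4
5 0 6

After move 5 (R):
8 7 3
2 1 4
5 6 0

After move 6 (U):
8 7 3
2 1 0
5 6 4

After move 7 (U):
8 7 0
2 1 3
5 6 4

Answer: 8 7 0
2 1 3
5 6 4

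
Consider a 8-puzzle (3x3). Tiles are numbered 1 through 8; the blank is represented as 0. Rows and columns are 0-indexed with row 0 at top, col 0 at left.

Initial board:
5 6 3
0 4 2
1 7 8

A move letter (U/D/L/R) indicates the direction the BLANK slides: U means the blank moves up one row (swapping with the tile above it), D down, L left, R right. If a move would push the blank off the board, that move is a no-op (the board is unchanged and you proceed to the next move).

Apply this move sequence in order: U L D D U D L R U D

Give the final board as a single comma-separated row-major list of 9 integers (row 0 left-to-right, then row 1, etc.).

After move 1 (U):
0 6 3
5 4 2
1 7 8

After move 2 (L):
0 6 3
5 4 2
1 7 8

After move 3 (D):
5 6 3
0 4 2
1 7 8

After move 4 (D):
5 6 3
1 4 2
0 7 8

After move 5 (U):
5 6 3
0 4 2
1 7 8

After move 6 (D):
5 6 3
1 4 2
0 7 8

After move 7 (L):
5 6 3
1 4 2
0 7 8

After move 8 (R):
5 6 3
1 4 2
7 0 8

After move 9 (U):
5 6 3
1 0 2
7 4 8

After move 10 (D):
5 6 3
1 4 2
7 0 8

Answer: 5, 6, 3, 1, 4, 2, 7, 0, 8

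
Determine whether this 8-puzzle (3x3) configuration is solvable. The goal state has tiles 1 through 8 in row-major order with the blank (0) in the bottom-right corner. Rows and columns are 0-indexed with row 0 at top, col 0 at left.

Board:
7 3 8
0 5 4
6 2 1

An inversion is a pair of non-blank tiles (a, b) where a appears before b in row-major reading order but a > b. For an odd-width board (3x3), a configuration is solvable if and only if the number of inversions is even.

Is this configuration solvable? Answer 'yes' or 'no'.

Inversions (pairs i<j in row-major order where tile[i] > tile[j] > 0): 21
21 is odd, so the puzzle is not solvable.

Answer: no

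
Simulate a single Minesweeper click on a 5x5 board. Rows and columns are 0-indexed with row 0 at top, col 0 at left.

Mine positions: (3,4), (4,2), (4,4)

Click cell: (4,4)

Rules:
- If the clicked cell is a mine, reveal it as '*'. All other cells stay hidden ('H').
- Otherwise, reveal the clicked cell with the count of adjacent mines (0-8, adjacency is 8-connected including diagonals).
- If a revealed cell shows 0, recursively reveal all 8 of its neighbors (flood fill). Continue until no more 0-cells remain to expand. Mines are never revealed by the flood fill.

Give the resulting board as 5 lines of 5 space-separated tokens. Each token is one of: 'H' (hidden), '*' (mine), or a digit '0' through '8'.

H H H H H
H H H H H
H H H H H
H H H H H
H H H H *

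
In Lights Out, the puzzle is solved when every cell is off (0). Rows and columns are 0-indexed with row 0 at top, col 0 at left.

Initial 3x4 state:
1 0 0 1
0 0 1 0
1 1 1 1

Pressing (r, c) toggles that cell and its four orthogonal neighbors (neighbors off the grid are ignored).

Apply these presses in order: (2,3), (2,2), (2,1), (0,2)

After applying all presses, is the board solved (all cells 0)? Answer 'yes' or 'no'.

After press 1 at (2,3):
1 0 0 1
0 0 1 1
1 1 0 0

After press 2 at (2,2):
1 0 0 1
0 0 0 1
1 0 1 1

After press 3 at (2,1):
1 0 0 1
0 1 0 1
0 1 0 1

After press 4 at (0,2):
1 1 1 0
0 1 1 1
0 1 0 1

Lights still on: 8

Answer: no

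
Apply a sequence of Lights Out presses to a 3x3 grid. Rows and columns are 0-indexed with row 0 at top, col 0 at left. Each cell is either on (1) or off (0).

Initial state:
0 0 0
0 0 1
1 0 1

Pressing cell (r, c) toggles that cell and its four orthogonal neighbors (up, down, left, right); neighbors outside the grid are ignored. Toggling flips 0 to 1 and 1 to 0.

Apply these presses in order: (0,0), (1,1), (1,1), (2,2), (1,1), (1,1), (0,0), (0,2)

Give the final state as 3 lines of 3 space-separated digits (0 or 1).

Answer: 0 1 1
0 0 1
1 1 0

Derivation:
After press 1 at (0,0):
1 1 0
1 0 1
1 0 1

After press 2 at (1,1):
1 0 0
0 1 0
1 1 1

After press 3 at (1,1):
1 1 0
1 0 1
1 0 1

After press 4 at (2,2):
1 1 0
1 0 0
1 1 0

After press 5 at (1,1):
1 0 0
0 1 1
1 0 0

After press 6 at (1,1):
1 1 0
1 0 0
1 1 0

After press 7 at (0,0):
0 0 0
0 0 0
1 1 0

After press 8 at (0,2):
0 1 1
0 0 1
1 1 0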